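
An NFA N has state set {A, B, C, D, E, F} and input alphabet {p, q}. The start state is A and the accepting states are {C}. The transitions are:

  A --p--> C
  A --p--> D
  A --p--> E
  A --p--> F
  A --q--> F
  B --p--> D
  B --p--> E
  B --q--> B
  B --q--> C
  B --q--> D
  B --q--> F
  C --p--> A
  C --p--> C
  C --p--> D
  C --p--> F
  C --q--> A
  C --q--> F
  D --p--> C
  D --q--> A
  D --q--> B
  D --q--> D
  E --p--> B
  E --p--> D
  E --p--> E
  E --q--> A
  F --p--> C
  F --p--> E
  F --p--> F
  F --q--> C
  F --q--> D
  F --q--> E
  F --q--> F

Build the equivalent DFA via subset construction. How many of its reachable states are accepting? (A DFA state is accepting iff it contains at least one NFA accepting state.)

4

Start state of the DFA: {A}.
{A} --p--> {C, D, E, F}  [new]
{A} --q--> {F}  [new]
{C, D, E, F} --p--> {A, B, C, D, E, F}  [new]
{C, D, E, F} --q--> {A, B, C, D, E, F}  [seen]
{F} --p--> {C, E, F}  [new]
{F} --q--> {C, D, E, F}  [seen]
{A, B, C, D, E, F} --p--> {A, B, C, D, E, F}  [seen]
{A, B, C, D, E, F} --q--> {A, B, C, D, E, F}  [seen]
{C, E, F} --p--> {A, B, C, D, E, F}  [seen]
{C, E, F} --q--> {A, C, D, E, F}  [new]
{A, C, D, E, F} --p--> {A, B, C, D, E, F}  [seen]
{A, C, D, E, F} --q--> {A, B, C, D, E, F}  [seen]
Reachable DFA states: {A}, {C, D, E, F}, {F}, {A, B, C, D, E, F}, {C, E, F}, {A, C, D, E, F}.
Accepting DFA states (contain an NFA accepting state): {C, D, E, F}, {A, B, C, D, E, F}, {C, E, F}, {A, C, D, E, F}.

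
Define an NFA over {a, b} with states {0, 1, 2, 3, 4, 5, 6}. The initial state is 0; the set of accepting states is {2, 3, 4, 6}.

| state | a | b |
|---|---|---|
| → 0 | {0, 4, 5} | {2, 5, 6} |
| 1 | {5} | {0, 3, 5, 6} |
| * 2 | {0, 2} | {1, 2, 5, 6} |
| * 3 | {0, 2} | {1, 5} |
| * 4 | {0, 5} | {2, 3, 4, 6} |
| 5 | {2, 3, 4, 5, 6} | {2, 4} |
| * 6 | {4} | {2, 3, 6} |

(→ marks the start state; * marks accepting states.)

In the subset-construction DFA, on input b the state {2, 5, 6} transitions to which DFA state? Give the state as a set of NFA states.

δ(2,b) = {1, 2, 5, 6}; δ(5,b) = {2, 4}; δ(6,b) = {2, 3, 6}.
Union: {1, 2, 3, 4, 5, 6}.

{1, 2, 3, 4, 5, 6}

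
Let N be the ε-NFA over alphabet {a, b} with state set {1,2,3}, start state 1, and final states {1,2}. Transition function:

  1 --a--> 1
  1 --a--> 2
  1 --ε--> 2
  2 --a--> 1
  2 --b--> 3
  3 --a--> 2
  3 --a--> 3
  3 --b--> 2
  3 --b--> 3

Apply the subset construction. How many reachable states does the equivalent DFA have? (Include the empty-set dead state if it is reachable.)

4

Start state of the DFA: {1,2} (ε-closure of the NFA start).
{1,2} --a--> {1,2}  [seen]
{1,2} --b--> {3}  [new]
{3} --a--> {2,3}  [new]
{3} --b--> {2,3}  [seen]
{2,3} --a--> {1,2,3}  [new]
{2,3} --b--> {2,3}  [seen]
{1,2,3} --a--> {1,2,3}  [seen]
{1,2,3} --b--> {2,3}  [seen]
Reachable DFA states: {1,2}, {3}, {2,3}, {1,2,3}.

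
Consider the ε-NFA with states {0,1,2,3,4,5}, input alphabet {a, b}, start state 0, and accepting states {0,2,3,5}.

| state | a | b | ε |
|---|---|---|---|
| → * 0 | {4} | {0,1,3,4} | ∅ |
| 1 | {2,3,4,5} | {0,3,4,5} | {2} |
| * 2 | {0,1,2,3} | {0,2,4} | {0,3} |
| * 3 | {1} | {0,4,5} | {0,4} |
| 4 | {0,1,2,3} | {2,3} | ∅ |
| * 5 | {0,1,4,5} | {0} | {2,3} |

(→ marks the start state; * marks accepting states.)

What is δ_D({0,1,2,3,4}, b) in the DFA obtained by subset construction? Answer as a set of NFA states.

δ(0,b) = {0,1,3,4}; δ(1,b) = {0,3,4,5}; δ(2,b) = {0,2,4}; δ(3,b) = {0,4,5}; δ(4,b) = {2,3}.
Union: {0,1,2,3,4,5}.

{0,1,2,3,4,5}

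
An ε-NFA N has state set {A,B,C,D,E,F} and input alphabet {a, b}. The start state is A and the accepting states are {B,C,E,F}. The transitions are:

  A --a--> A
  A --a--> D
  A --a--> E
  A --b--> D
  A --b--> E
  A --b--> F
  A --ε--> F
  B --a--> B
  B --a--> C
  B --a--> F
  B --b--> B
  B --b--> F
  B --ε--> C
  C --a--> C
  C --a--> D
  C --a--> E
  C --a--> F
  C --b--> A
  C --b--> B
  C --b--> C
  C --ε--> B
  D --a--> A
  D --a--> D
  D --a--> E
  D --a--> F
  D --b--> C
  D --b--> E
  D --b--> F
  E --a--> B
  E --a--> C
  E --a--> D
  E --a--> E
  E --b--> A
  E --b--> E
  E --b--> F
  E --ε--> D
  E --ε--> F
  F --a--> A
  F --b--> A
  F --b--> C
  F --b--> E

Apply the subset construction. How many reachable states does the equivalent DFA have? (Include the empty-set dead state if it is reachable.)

3

Start state of the DFA: {A,F} (ε-closure of the NFA start).
{A,F} --a--> {A,D,E,F}  [new]
{A,F} --b--> {A,B,C,D,E,F}  [new]
{A,D,E,F} --a--> {A,B,C,D,E,F}  [seen]
{A,D,E,F} --b--> {A,B,C,D,E,F}  [seen]
{A,B,C,D,E,F} --a--> {A,B,C,D,E,F}  [seen]
{A,B,C,D,E,F} --b--> {A,B,C,D,E,F}  [seen]
Reachable DFA states: {A,F}, {A,D,E,F}, {A,B,C,D,E,F}.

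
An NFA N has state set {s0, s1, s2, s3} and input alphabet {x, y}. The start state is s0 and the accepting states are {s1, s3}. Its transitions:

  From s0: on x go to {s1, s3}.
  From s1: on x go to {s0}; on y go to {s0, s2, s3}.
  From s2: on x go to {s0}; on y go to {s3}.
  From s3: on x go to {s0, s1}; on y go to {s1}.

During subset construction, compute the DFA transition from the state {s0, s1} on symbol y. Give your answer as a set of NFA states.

δ(s0,y) = ∅; δ(s1,y) = {s0, s2, s3}.
Union: {s0, s2, s3}.

{s0, s2, s3}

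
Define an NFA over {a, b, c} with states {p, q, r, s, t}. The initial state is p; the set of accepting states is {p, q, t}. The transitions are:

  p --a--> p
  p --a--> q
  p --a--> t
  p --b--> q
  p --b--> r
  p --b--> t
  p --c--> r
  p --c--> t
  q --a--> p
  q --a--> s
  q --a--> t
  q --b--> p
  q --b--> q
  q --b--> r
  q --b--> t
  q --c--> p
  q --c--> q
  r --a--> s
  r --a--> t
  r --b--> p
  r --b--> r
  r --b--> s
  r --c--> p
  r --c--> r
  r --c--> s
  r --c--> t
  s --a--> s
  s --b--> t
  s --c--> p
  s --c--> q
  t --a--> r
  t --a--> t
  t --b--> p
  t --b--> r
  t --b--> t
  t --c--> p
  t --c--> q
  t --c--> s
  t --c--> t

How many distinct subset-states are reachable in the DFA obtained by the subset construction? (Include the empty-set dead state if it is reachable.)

Start state of the DFA: {p}.
{p} --a--> {p, q, t}  [new]
{p} --b--> {q, r, t}  [new]
{p} --c--> {r, t}  [new]
{p, q, t} --a--> {p, q, r, s, t}  [new]
{p, q, t} --b--> {p, q, r, t}  [new]
{p, q, t} --c--> {p, q, r, s, t}  [seen]
{q, r, t} --a--> {p, r, s, t}  [new]
{q, r, t} --b--> {p, q, r, s, t}  [seen]
{q, r, t} --c--> {p, q, r, s, t}  [seen]
{r, t} --a--> {r, s, t}  [new]
{r, t} --b--> {p, r, s, t}  [seen]
{r, t} --c--> {p, q, r, s, t}  [seen]
{p, q, r, s, t} --a--> {p, q, r, s, t}  [seen]
{p, q, r, s, t} --b--> {p, q, r, s, t}  [seen]
{p, q, r, s, t} --c--> {p, q, r, s, t}  [seen]
{p, q, r, t} --a--> {p, q, r, s, t}  [seen]
{p, q, r, t} --b--> {p, q, r, s, t}  [seen]
{p, q, r, t} --c--> {p, q, r, s, t}  [seen]
{p, r, s, t} --a--> {p, q, r, s, t}  [seen]
{p, r, s, t} --b--> {p, q, r, s, t}  [seen]
{p, r, s, t} --c--> {p, q, r, s, t}  [seen]
{r, s, t} --a--> {r, s, t}  [seen]
{r, s, t} --b--> {p, r, s, t}  [seen]
{r, s, t} --c--> {p, q, r, s, t}  [seen]
Reachable DFA states: {p}, {p, q, t}, {q, r, t}, {r, t}, {p, q, r, s, t}, {p, q, r, t}, {p, r, s, t}, {r, s, t}.

8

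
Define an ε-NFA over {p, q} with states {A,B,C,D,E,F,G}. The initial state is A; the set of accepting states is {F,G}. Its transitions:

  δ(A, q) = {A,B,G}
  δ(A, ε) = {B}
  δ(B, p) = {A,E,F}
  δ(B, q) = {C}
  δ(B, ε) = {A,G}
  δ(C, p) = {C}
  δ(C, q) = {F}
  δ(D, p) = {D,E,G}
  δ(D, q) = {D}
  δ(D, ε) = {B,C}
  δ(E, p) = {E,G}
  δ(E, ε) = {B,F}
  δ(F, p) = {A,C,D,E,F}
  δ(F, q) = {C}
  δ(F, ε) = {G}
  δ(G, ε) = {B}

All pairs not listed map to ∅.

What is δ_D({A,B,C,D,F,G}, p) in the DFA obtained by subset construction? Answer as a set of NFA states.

δ(A,p) = ∅; δ(B,p) = {A,E,F}; δ(C,p) = {C}; δ(D,p) = {D,E,G}; δ(F,p) = {A,C,D,E,F}; δ(G,p) = ∅.
Union: {A,C,D,E,F,G}.
ε-closure gives {A,B,C,D,E,F,G}.

{A,B,C,D,E,F,G}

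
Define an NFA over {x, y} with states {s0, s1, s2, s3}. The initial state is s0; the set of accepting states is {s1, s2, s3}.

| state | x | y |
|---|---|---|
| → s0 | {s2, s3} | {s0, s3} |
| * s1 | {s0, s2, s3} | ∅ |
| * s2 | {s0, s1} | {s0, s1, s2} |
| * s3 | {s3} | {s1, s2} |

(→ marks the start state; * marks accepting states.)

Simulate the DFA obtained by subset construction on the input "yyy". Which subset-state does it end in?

{s0, s1, s2, s3}

Start: {s0}.
δ(s0,y) = {s0, s3}.
Union: {s0, s3}.
After y: {s0, s3}.
δ(s0,y) = {s0, s3}; δ(s3,y) = {s1, s2}.
Union: {s0, s1, s2, s3}.
After y: {s0, s1, s2, s3}.
δ(s0,y) = {s0, s3}; δ(s1,y) = ∅; δ(s2,y) = {s0, s1, s2}; δ(s3,y) = {s1, s2}.
Union: {s0, s1, s2, s3}.
After y: {s0, s1, s2, s3}.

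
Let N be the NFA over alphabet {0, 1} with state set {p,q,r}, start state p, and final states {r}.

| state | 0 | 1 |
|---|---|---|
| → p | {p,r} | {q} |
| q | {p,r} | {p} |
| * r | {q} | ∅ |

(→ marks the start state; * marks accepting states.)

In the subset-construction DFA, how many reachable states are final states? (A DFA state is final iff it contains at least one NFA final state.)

2

Start state of the DFA: {p}.
{p} --0--> {p,r}  [new]
{p} --1--> {q}  [new]
{p,r} --0--> {p,q,r}  [new]
{p,r} --1--> {q}  [seen]
{q} --0--> {p,r}  [seen]
{q} --1--> {p}  [seen]
{p,q,r} --0--> {p,q,r}  [seen]
{p,q,r} --1--> {p,q}  [new]
{p,q} --0--> {p,r}  [seen]
{p,q} --1--> {p,q}  [seen]
Reachable DFA states: {p}, {p,r}, {q}, {p,q,r}, {p,q}.
Accepting DFA states (contain an NFA accepting state): {p,r}, {p,q,r}.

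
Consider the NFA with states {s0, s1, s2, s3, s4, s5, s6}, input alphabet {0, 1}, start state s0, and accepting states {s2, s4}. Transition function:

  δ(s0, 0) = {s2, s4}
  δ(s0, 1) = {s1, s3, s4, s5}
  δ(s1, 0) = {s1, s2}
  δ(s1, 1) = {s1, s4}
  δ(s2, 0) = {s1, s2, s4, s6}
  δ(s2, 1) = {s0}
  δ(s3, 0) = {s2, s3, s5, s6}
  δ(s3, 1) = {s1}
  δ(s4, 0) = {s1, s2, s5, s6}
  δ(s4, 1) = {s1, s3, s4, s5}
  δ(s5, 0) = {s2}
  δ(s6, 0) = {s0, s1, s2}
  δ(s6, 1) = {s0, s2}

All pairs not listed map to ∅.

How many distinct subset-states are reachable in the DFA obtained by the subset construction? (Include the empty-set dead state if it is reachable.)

Start state of the DFA: {s0}.
{s0} --0--> {s2, s4}  [new]
{s0} --1--> {s1, s3, s4, s5}  [new]
{s2, s4} --0--> {s1, s2, s4, s5, s6}  [new]
{s2, s4} --1--> {s0, s1, s3, s4, s5}  [new]
{s1, s3, s4, s5} --0--> {s1, s2, s3, s5, s6}  [new]
{s1, s3, s4, s5} --1--> {s1, s3, s4, s5}  [seen]
{s1, s2, s4, s5, s6} --0--> {s0, s1, s2, s4, s5, s6}  [new]
{s1, s2, s4, s5, s6} --1--> {s0, s1, s2, s3, s4, s5}  [new]
{s0, s1, s3, s4, s5} --0--> {s1, s2, s3, s4, s5, s6}  [new]
{s0, s1, s3, s4, s5} --1--> {s1, s3, s4, s5}  [seen]
{s1, s2, s3, s5, s6} --0--> {s0, s1, s2, s3, s4, s5, s6}  [new]
{s1, s2, s3, s5, s6} --1--> {s0, s1, s2, s4}  [new]
{s0, s1, s2, s4, s5, s6} --0--> {s0, s1, s2, s4, s5, s6}  [seen]
{s0, s1, s2, s4, s5, s6} --1--> {s0, s1, s2, s3, s4, s5}  [seen]
{s0, s1, s2, s3, s4, s5} --0--> {s1, s2, s3, s4, s5, s6}  [seen]
{s0, s1, s2, s3, s4, s5} --1--> {s0, s1, s3, s4, s5}  [seen]
{s1, s2, s3, s4, s5, s6} --0--> {s0, s1, s2, s3, s4, s5, s6}  [seen]
{s1, s2, s3, s4, s5, s6} --1--> {s0, s1, s2, s3, s4, s5}  [seen]
{s0, s1, s2, s3, s4, s5, s6} --0--> {s0, s1, s2, s3, s4, s5, s6}  [seen]
{s0, s1, s2, s3, s4, s5, s6} --1--> {s0, s1, s2, s3, s4, s5}  [seen]
{s0, s1, s2, s4} --0--> {s1, s2, s4, s5, s6}  [seen]
{s0, s1, s2, s4} --1--> {s0, s1, s3, s4, s5}  [seen]
Reachable DFA states: {s0}, {s2, s4}, {s1, s3, s4, s5}, {s1, s2, s4, s5, s6}, {s0, s1, s3, s4, s5}, {s1, s2, s3, s5, s6}, {s0, s1, s2, s4, s5, s6}, {s0, s1, s2, s3, s4, s5}, {s1, s2, s3, s4, s5, s6}, {s0, s1, s2, s3, s4, s5, s6}, {s0, s1, s2, s4}.

11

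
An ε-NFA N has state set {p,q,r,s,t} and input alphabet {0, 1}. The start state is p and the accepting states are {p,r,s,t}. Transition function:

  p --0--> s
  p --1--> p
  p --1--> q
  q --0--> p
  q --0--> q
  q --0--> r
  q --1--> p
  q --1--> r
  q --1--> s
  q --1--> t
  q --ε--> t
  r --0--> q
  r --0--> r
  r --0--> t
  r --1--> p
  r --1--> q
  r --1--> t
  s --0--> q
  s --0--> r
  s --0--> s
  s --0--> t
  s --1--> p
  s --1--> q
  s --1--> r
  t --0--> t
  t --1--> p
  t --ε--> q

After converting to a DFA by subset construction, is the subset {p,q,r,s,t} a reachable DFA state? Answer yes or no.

yes

Start state of the DFA: {p} (ε-closure of the NFA start).
{p} --0--> {s}  [new]
{p} --1--> {p,q,t}  [new]
{s} --0--> {q,r,s,t}  [new]
{s} --1--> {p,q,r,t}  [new]
{p,q,t} --0--> {p,q,r,s,t}  [new]
{p,q,t} --1--> {p,q,r,s,t}  [seen]
{q,r,s,t} --0--> {p,q,r,s,t}  [seen]
{q,r,s,t} --1--> {p,q,r,s,t}  [seen]
{p,q,r,t} --0--> {p,q,r,s,t}  [seen]
{p,q,r,t} --1--> {p,q,r,s,t}  [seen]
{p,q,r,s,t} --0--> {p,q,r,s,t}  [seen]
{p,q,r,s,t} --1--> {p,q,r,s,t}  [seen]
Reachable DFA states: {p}, {s}, {p,q,t}, {q,r,s,t}, {p,q,r,t}, {p,q,r,s,t}.
{p,q,r,s,t} is among them.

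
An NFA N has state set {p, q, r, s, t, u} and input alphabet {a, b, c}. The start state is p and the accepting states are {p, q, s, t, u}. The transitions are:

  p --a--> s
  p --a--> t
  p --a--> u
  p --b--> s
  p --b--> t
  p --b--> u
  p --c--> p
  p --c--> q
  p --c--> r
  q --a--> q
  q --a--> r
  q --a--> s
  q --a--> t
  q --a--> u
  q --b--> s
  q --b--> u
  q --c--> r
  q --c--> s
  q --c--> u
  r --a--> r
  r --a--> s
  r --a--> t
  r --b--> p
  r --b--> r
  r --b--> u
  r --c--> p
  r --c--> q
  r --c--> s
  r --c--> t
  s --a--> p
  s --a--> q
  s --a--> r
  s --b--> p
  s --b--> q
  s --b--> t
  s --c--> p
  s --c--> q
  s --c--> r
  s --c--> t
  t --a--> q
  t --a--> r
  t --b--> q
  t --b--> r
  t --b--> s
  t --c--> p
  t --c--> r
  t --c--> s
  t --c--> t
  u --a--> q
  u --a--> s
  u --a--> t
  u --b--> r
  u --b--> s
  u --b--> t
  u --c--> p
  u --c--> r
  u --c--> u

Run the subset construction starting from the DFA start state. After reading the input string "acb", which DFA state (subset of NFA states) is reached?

{p, q, r, s, t, u}

Start: {p}.
δ(p,a) = {s, t, u}.
Union: {s, t, u}.
After a: {s, t, u}.
δ(s,c) = {p, q, r, t}; δ(t,c) = {p, r, s, t}; δ(u,c) = {p, r, u}.
Union: {p, q, r, s, t, u}.
After c: {p, q, r, s, t, u}.
δ(p,b) = {s, t, u}; δ(q,b) = {s, u}; δ(r,b) = {p, r, u}; δ(s,b) = {p, q, t}; δ(t,b) = {q, r, s}; δ(u,b) = {r, s, t}.
Union: {p, q, r, s, t, u}.
After b: {p, q, r, s, t, u}.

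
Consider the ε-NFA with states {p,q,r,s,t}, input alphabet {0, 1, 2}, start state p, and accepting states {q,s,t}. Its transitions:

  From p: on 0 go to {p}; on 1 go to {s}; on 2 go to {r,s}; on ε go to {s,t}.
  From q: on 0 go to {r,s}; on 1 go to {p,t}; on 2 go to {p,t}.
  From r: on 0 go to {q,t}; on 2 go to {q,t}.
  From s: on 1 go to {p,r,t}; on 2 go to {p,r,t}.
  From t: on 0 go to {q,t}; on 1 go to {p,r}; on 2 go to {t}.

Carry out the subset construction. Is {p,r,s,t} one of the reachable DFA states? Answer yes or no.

Start state of the DFA: {p,s,t} (ε-closure of the NFA start).
{p,s,t} --0--> {p,q,s,t}  [new]
{p,s,t} --1--> {p,r,s,t}  [new]
{p,s,t} --2--> {p,r,s,t}  [seen]
{p,q,s,t} --0--> {p,q,r,s,t}  [new]
{p,q,s,t} --1--> {p,r,s,t}  [seen]
{p,q,s,t} --2--> {p,r,s,t}  [seen]
{p,r,s,t} --0--> {p,q,s,t}  [seen]
{p,r,s,t} --1--> {p,r,s,t}  [seen]
{p,r,s,t} --2--> {p,q,r,s,t}  [seen]
{p,q,r,s,t} --0--> {p,q,r,s,t}  [seen]
{p,q,r,s,t} --1--> {p,r,s,t}  [seen]
{p,q,r,s,t} --2--> {p,q,r,s,t}  [seen]
Reachable DFA states: {p,s,t}, {p,q,s,t}, {p,r,s,t}, {p,q,r,s,t}.
{p,r,s,t} is among them.

yes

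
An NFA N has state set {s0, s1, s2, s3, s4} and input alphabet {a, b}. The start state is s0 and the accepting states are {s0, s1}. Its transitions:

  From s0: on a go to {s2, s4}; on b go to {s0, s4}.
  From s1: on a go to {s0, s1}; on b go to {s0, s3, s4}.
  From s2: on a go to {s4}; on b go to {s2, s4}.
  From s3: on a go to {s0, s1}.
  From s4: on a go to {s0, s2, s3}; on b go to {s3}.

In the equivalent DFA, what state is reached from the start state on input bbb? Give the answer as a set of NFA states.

{s0, s3, s4}

Start: {s0}.
δ(s0,b) = {s0, s4}.
Union: {s0, s4}.
After b: {s0, s4}.
δ(s0,b) = {s0, s4}; δ(s4,b) = {s3}.
Union: {s0, s3, s4}.
After b: {s0, s3, s4}.
δ(s0,b) = {s0, s4}; δ(s3,b) = ∅; δ(s4,b) = {s3}.
Union: {s0, s3, s4}.
After b: {s0, s3, s4}.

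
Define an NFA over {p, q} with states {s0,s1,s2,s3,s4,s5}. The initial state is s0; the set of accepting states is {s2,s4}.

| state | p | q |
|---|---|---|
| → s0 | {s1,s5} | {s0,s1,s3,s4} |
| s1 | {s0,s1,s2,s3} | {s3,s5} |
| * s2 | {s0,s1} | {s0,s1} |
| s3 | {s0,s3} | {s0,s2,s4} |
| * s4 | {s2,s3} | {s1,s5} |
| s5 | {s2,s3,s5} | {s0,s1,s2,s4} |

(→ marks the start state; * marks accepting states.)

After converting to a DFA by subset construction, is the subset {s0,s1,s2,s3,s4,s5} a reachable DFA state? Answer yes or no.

yes

Start state of the DFA: {s0}.
{s0} --p--> {s1,s5}  [new]
{s0} --q--> {s0,s1,s3,s4}  [new]
{s1,s5} --p--> {s0,s1,s2,s3,s5}  [new]
{s1,s5} --q--> {s0,s1,s2,s3,s4,s5}  [new]
{s0,s1,s3,s4} --p--> {s0,s1,s2,s3,s5}  [seen]
{s0,s1,s3,s4} --q--> {s0,s1,s2,s3,s4,s5}  [seen]
{s0,s1,s2,s3,s5} --p--> {s0,s1,s2,s3,s5}  [seen]
{s0,s1,s2,s3,s5} --q--> {s0,s1,s2,s3,s4,s5}  [seen]
{s0,s1,s2,s3,s4,s5} --p--> {s0,s1,s2,s3,s5}  [seen]
{s0,s1,s2,s3,s4,s5} --q--> {s0,s1,s2,s3,s4,s5}  [seen]
Reachable DFA states: {s0}, {s1,s5}, {s0,s1,s3,s4}, {s0,s1,s2,s3,s5}, {s0,s1,s2,s3,s4,s5}.
{s0,s1,s2,s3,s4,s5} is among them.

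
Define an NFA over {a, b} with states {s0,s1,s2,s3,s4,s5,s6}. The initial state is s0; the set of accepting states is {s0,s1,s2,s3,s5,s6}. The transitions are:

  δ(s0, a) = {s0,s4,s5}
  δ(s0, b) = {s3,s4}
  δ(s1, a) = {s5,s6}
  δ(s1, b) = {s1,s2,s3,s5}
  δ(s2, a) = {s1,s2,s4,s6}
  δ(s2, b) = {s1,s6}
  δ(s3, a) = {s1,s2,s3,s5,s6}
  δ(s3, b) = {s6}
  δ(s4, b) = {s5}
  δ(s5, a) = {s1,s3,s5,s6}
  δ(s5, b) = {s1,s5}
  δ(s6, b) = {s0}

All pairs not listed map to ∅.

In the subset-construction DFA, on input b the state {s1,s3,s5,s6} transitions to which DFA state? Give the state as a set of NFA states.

δ(s1,b) = {s1,s2,s3,s5}; δ(s3,b) = {s6}; δ(s5,b) = {s1,s5}; δ(s6,b) = {s0}.
Union: {s0,s1,s2,s3,s5,s6}.

{s0,s1,s2,s3,s5,s6}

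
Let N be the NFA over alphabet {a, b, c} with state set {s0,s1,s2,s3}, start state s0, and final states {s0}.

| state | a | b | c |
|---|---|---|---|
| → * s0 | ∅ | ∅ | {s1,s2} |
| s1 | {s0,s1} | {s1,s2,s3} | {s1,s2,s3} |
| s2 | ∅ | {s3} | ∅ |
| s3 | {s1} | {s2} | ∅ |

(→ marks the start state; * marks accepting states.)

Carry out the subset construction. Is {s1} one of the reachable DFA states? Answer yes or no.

no

Start state of the DFA: {s0}.
{s0} --a--> ∅  [new]
{s0} --b--> ∅  [seen]
{s0} --c--> {s1,s2}  [new]
∅ --a--> ∅  [seen]
∅ --b--> ∅  [seen]
∅ --c--> ∅  [seen]
{s1,s2} --a--> {s0,s1}  [new]
{s1,s2} --b--> {s1,s2,s3}  [new]
{s1,s2} --c--> {s1,s2,s3}  [seen]
{s0,s1} --a--> {s0,s1}  [seen]
{s0,s1} --b--> {s1,s2,s3}  [seen]
{s0,s1} --c--> {s1,s2,s3}  [seen]
{s1,s2,s3} --a--> {s0,s1}  [seen]
{s1,s2,s3} --b--> {s1,s2,s3}  [seen]
{s1,s2,s3} --c--> {s1,s2,s3}  [seen]
Reachable DFA states: {s0}, ∅, {s1,s2}, {s0,s1}, {s1,s2,s3}.
{s1} is not among them.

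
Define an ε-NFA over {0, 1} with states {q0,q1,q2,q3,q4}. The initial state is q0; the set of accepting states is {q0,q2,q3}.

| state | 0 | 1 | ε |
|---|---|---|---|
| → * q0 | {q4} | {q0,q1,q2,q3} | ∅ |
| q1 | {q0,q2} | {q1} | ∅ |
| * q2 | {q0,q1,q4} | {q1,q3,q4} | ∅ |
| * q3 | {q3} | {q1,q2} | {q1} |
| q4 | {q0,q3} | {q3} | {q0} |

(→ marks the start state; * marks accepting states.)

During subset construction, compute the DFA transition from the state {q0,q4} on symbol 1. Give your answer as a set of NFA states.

δ(q0,1) = {q0,q1,q2,q3}; δ(q4,1) = {q3}.
Union: {q0,q1,q2,q3}.

{q0,q1,q2,q3}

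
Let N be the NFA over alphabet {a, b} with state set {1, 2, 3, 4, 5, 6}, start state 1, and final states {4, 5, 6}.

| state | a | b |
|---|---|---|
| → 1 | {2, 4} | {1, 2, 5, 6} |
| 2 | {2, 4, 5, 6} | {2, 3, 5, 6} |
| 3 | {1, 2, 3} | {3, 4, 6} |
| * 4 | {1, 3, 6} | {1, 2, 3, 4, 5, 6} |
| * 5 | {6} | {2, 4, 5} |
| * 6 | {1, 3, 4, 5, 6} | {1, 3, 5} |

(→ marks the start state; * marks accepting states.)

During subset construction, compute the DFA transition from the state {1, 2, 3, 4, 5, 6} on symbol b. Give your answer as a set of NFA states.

{1, 2, 3, 4, 5, 6}

δ(1,b) = {1, 2, 5, 6}; δ(2,b) = {2, 3, 5, 6}; δ(3,b) = {3, 4, 6}; δ(4,b) = {1, 2, 3, 4, 5, 6}; δ(5,b) = {2, 4, 5}; δ(6,b) = {1, 3, 5}.
Union: {1, 2, 3, 4, 5, 6}.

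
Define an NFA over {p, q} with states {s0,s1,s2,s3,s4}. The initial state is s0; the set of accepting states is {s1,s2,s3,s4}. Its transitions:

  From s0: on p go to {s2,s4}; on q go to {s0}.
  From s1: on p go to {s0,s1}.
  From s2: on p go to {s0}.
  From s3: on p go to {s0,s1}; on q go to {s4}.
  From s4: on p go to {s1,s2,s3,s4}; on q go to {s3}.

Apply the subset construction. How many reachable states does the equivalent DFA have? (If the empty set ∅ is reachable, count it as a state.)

12

Start state of the DFA: {s0}.
{s0} --p--> {s2,s4}  [new]
{s0} --q--> {s0}  [seen]
{s2,s4} --p--> {s0,s1,s2,s3,s4}  [new]
{s2,s4} --q--> {s3}  [new]
{s0,s1,s2,s3,s4} --p--> {s0,s1,s2,s3,s4}  [seen]
{s0,s1,s2,s3,s4} --q--> {s0,s3,s4}  [new]
{s3} --p--> {s0,s1}  [new]
{s3} --q--> {s4}  [new]
{s0,s3,s4} --p--> {s0,s1,s2,s3,s4}  [seen]
{s0,s3,s4} --q--> {s0,s3,s4}  [seen]
{s0,s1} --p--> {s0,s1,s2,s4}  [new]
{s0,s1} --q--> {s0}  [seen]
{s4} --p--> {s1,s2,s3,s4}  [new]
{s4} --q--> {s3}  [seen]
{s0,s1,s2,s4} --p--> {s0,s1,s2,s3,s4}  [seen]
{s0,s1,s2,s4} --q--> {s0,s3}  [new]
{s1,s2,s3,s4} --p--> {s0,s1,s2,s3,s4}  [seen]
{s1,s2,s3,s4} --q--> {s3,s4}  [new]
{s0,s3} --p--> {s0,s1,s2,s4}  [seen]
{s0,s3} --q--> {s0,s4}  [new]
{s3,s4} --p--> {s0,s1,s2,s3,s4}  [seen]
{s3,s4} --q--> {s3,s4}  [seen]
{s0,s4} --p--> {s1,s2,s3,s4}  [seen]
{s0,s4} --q--> {s0,s3}  [seen]
Reachable DFA states: {s0}, {s2,s4}, {s0,s1,s2,s3,s4}, {s3}, {s0,s3,s4}, {s0,s1}, {s4}, {s0,s1,s2,s4}, {s1,s2,s3,s4}, {s0,s3}, {s3,s4}, {s0,s4}.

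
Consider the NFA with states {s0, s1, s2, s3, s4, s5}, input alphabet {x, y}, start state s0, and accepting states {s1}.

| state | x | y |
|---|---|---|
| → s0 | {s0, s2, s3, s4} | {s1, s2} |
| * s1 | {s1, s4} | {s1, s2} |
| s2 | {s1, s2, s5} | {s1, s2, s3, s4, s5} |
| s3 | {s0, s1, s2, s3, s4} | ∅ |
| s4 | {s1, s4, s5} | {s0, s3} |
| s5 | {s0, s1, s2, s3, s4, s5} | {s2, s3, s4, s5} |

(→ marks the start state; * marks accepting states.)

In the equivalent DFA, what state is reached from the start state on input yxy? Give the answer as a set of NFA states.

{s0, s1, s2, s3, s4, s5}

Start: {s0}.
δ(s0,y) = {s1, s2}.
Union: {s1, s2}.
After y: {s1, s2}.
δ(s1,x) = {s1, s4}; δ(s2,x) = {s1, s2, s5}.
Union: {s1, s2, s4, s5}.
After x: {s1, s2, s4, s5}.
δ(s1,y) = {s1, s2}; δ(s2,y) = {s1, s2, s3, s4, s5}; δ(s4,y) = {s0, s3}; δ(s5,y) = {s2, s3, s4, s5}.
Union: {s0, s1, s2, s3, s4, s5}.
After y: {s0, s1, s2, s3, s4, s5}.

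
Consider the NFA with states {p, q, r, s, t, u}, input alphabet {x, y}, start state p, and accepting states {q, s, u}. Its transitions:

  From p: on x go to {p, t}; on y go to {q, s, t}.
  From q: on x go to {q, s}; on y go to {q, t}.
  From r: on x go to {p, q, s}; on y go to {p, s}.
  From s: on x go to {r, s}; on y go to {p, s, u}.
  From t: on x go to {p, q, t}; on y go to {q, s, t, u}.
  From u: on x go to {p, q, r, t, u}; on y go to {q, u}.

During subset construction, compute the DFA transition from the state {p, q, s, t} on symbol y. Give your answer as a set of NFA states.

δ(p,y) = {q, s, t}; δ(q,y) = {q, t}; δ(s,y) = {p, s, u}; δ(t,y) = {q, s, t, u}.
Union: {p, q, s, t, u}.

{p, q, s, t, u}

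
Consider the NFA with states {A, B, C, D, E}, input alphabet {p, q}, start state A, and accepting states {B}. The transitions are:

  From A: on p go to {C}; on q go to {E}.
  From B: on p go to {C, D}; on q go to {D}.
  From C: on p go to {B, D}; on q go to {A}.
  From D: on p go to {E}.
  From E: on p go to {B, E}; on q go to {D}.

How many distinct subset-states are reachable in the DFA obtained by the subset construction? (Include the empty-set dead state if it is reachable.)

12

Start state of the DFA: {A}.
{A} --p--> {C}  [new]
{A} --q--> {E}  [new]
{C} --p--> {B, D}  [new]
{C} --q--> {A}  [seen]
{E} --p--> {B, E}  [new]
{E} --q--> {D}  [new]
{B, D} --p--> {C, D, E}  [new]
{B, D} --q--> {D}  [seen]
{B, E} --p--> {B, C, D, E}  [new]
{B, E} --q--> {D}  [seen]
{D} --p--> {E}  [seen]
{D} --q--> ∅  [new]
{C, D, E} --p--> {B, D, E}  [new]
{C, D, E} --q--> {A, D}  [new]
{B, C, D, E} --p--> {B, C, D, E}  [seen]
{B, C, D, E} --q--> {A, D}  [seen]
∅ --p--> ∅  [seen]
∅ --q--> ∅  [seen]
{B, D, E} --p--> {B, C, D, E}  [seen]
{B, D, E} --q--> {D}  [seen]
{A, D} --p--> {C, E}  [new]
{A, D} --q--> {E}  [seen]
{C, E} --p--> {B, D, E}  [seen]
{C, E} --q--> {A, D}  [seen]
Reachable DFA states: {A}, {C}, {E}, {B, D}, {B, E}, {D}, {C, D, E}, {B, C, D, E}, ∅, {B, D, E}, {A, D}, {C, E}.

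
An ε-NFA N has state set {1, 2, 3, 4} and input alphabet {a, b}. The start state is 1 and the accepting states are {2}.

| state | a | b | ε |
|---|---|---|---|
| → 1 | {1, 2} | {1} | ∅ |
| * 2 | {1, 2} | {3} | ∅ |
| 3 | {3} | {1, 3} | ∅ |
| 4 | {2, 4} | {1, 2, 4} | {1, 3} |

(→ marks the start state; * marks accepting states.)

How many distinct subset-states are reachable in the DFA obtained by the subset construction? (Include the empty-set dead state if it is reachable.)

Start state of the DFA: {1} (ε-closure of the NFA start).
{1} --a--> {1, 2}  [new]
{1} --b--> {1}  [seen]
{1, 2} --a--> {1, 2}  [seen]
{1, 2} --b--> {1, 3}  [new]
{1, 3} --a--> {1, 2, 3}  [new]
{1, 3} --b--> {1, 3}  [seen]
{1, 2, 3} --a--> {1, 2, 3}  [seen]
{1, 2, 3} --b--> {1, 3}  [seen]
Reachable DFA states: {1}, {1, 2}, {1, 3}, {1, 2, 3}.

4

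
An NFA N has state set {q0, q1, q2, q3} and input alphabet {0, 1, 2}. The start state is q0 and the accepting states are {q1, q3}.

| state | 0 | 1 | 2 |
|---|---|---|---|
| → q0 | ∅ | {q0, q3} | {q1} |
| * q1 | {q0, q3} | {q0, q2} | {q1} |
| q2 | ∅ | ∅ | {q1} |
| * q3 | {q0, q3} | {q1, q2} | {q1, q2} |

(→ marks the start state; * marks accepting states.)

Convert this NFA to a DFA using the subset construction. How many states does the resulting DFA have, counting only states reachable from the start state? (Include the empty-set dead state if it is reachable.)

7

Start state of the DFA: {q0}.
{q0} --0--> ∅  [new]
{q0} --1--> {q0, q3}  [new]
{q0} --2--> {q1}  [new]
∅ --0--> ∅  [seen]
∅ --1--> ∅  [seen]
∅ --2--> ∅  [seen]
{q0, q3} --0--> {q0, q3}  [seen]
{q0, q3} --1--> {q0, q1, q2, q3}  [new]
{q0, q3} --2--> {q1, q2}  [new]
{q1} --0--> {q0, q3}  [seen]
{q1} --1--> {q0, q2}  [new]
{q1} --2--> {q1}  [seen]
{q0, q1, q2, q3} --0--> {q0, q3}  [seen]
{q0, q1, q2, q3} --1--> {q0, q1, q2, q3}  [seen]
{q0, q1, q2, q3} --2--> {q1, q2}  [seen]
{q1, q2} --0--> {q0, q3}  [seen]
{q1, q2} --1--> {q0, q2}  [seen]
{q1, q2} --2--> {q1}  [seen]
{q0, q2} --0--> ∅  [seen]
{q0, q2} --1--> {q0, q3}  [seen]
{q0, q2} --2--> {q1}  [seen]
Reachable DFA states: {q0}, ∅, {q0, q3}, {q1}, {q0, q1, q2, q3}, {q1, q2}, {q0, q2}.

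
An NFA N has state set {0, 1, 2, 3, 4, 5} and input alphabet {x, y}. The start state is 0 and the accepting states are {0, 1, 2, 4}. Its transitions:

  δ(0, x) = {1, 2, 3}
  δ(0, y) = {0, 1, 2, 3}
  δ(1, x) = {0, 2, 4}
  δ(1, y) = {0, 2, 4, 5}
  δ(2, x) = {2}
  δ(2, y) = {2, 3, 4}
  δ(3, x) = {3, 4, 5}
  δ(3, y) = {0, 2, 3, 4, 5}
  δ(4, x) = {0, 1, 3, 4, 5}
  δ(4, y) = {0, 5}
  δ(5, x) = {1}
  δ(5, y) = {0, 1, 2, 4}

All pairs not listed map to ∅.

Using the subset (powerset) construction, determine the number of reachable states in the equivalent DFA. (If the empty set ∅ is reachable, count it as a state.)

5

Start state of the DFA: {0}.
{0} --x--> {1, 2, 3}  [new]
{0} --y--> {0, 1, 2, 3}  [new]
{1, 2, 3} --x--> {0, 2, 3, 4, 5}  [new]
{1, 2, 3} --y--> {0, 2, 3, 4, 5}  [seen]
{0, 1, 2, 3} --x--> {0, 1, 2, 3, 4, 5}  [new]
{0, 1, 2, 3} --y--> {0, 1, 2, 3, 4, 5}  [seen]
{0, 2, 3, 4, 5} --x--> {0, 1, 2, 3, 4, 5}  [seen]
{0, 2, 3, 4, 5} --y--> {0, 1, 2, 3, 4, 5}  [seen]
{0, 1, 2, 3, 4, 5} --x--> {0, 1, 2, 3, 4, 5}  [seen]
{0, 1, 2, 3, 4, 5} --y--> {0, 1, 2, 3, 4, 5}  [seen]
Reachable DFA states: {0}, {1, 2, 3}, {0, 1, 2, 3}, {0, 2, 3, 4, 5}, {0, 1, 2, 3, 4, 5}.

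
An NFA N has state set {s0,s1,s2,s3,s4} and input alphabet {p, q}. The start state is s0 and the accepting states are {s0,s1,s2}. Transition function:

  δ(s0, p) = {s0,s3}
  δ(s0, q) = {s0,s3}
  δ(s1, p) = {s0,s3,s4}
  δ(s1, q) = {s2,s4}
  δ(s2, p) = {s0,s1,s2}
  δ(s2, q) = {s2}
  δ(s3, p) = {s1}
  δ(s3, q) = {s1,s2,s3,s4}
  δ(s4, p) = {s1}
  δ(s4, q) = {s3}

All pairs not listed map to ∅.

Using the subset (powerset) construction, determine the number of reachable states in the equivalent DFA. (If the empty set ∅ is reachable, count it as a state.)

Start state of the DFA: {s0}.
{s0} --p--> {s0,s3}  [new]
{s0} --q--> {s0,s3}  [seen]
{s0,s3} --p--> {s0,s1,s3}  [new]
{s0,s3} --q--> {s0,s1,s2,s3,s4}  [new]
{s0,s1,s3} --p--> {s0,s1,s3,s4}  [new]
{s0,s1,s3} --q--> {s0,s1,s2,s3,s4}  [seen]
{s0,s1,s2,s3,s4} --p--> {s0,s1,s2,s3,s4}  [seen]
{s0,s1,s2,s3,s4} --q--> {s0,s1,s2,s3,s4}  [seen]
{s0,s1,s3,s4} --p--> {s0,s1,s3,s4}  [seen]
{s0,s1,s3,s4} --q--> {s0,s1,s2,s3,s4}  [seen]
Reachable DFA states: {s0}, {s0,s3}, {s0,s1,s3}, {s0,s1,s2,s3,s4}, {s0,s1,s3,s4}.

5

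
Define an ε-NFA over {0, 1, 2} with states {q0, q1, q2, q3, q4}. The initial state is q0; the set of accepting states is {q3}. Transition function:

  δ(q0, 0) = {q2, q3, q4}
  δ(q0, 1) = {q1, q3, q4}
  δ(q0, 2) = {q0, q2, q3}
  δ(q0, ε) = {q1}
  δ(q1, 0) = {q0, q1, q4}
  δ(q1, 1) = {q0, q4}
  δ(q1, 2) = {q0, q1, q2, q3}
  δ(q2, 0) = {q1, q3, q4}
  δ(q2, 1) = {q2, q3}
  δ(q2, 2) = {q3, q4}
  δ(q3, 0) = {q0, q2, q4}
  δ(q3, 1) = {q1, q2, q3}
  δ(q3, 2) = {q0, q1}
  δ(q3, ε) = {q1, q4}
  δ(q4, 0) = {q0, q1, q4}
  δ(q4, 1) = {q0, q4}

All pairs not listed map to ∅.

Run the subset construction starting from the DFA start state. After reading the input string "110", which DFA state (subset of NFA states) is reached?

Start: {q0, q1}.
δ(q0,1) = {q1, q3, q4}; δ(q1,1) = {q0, q4}.
Union: {q0, q1, q3, q4}.
After 1: {q0, q1, q3, q4}.
δ(q0,1) = {q1, q3, q4}; δ(q1,1) = {q0, q4}; δ(q3,1) = {q1, q2, q3}; δ(q4,1) = {q0, q4}.
Union: {q0, q1, q2, q3, q4}.
After 1: {q0, q1, q2, q3, q4}.
δ(q0,0) = {q2, q3, q4}; δ(q1,0) = {q0, q1, q4}; δ(q2,0) = {q1, q3, q4}; δ(q3,0) = {q0, q2, q4}; δ(q4,0) = {q0, q1, q4}.
Union: {q0, q1, q2, q3, q4}.
After 0: {q0, q1, q2, q3, q4}.

{q0, q1, q2, q3, q4}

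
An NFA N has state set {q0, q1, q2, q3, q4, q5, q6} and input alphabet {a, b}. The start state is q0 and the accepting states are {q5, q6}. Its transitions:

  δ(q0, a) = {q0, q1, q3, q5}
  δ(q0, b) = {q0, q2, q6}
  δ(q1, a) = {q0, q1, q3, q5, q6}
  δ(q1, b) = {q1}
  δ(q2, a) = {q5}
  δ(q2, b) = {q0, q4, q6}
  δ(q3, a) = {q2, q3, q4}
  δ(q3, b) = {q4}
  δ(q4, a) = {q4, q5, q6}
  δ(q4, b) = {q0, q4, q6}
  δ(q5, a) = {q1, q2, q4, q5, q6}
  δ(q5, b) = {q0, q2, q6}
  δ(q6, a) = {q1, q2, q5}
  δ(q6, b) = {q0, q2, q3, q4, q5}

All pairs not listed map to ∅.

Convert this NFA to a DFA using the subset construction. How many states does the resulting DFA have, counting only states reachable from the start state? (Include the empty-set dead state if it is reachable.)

Start state of the DFA: {q0}.
{q0} --a--> {q0, q1, q3, q5}  [new]
{q0} --b--> {q0, q2, q6}  [new]
{q0, q1, q3, q5} --a--> {q0, q1, q2, q3, q4, q5, q6}  [new]
{q0, q1, q3, q5} --b--> {q0, q1, q2, q4, q6}  [new]
{q0, q2, q6} --a--> {q0, q1, q2, q3, q5}  [new]
{q0, q2, q6} --b--> {q0, q2, q3, q4, q5, q6}  [new]
{q0, q1, q2, q3, q4, q5, q6} --a--> {q0, q1, q2, q3, q4, q5, q6}  [seen]
{q0, q1, q2, q3, q4, q5, q6} --b--> {q0, q1, q2, q3, q4, q5, q6}  [seen]
{q0, q1, q2, q4, q6} --a--> {q0, q1, q2, q3, q4, q5, q6}  [seen]
{q0, q1, q2, q4, q6} --b--> {q0, q1, q2, q3, q4, q5, q6}  [seen]
{q0, q1, q2, q3, q5} --a--> {q0, q1, q2, q3, q4, q5, q6}  [seen]
{q0, q1, q2, q3, q5} --b--> {q0, q1, q2, q4, q6}  [seen]
{q0, q2, q3, q4, q5, q6} --a--> {q0, q1, q2, q3, q4, q5, q6}  [seen]
{q0, q2, q3, q4, q5, q6} --b--> {q0, q2, q3, q4, q5, q6}  [seen]
Reachable DFA states: {q0}, {q0, q1, q3, q5}, {q0, q2, q6}, {q0, q1, q2, q3, q4, q5, q6}, {q0, q1, q2, q4, q6}, {q0, q1, q2, q3, q5}, {q0, q2, q3, q4, q5, q6}.

7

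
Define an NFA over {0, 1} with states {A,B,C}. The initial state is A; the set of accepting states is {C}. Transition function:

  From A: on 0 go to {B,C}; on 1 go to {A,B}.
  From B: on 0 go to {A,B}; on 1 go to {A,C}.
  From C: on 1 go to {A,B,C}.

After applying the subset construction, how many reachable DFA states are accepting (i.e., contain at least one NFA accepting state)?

2

Start state of the DFA: {A}.
{A} --0--> {B,C}  [new]
{A} --1--> {A,B}  [new]
{B,C} --0--> {A,B}  [seen]
{B,C} --1--> {A,B,C}  [new]
{A,B} --0--> {A,B,C}  [seen]
{A,B} --1--> {A,B,C}  [seen]
{A,B,C} --0--> {A,B,C}  [seen]
{A,B,C} --1--> {A,B,C}  [seen]
Reachable DFA states: {A}, {B,C}, {A,B}, {A,B,C}.
Accepting DFA states (contain an NFA accepting state): {B,C}, {A,B,C}.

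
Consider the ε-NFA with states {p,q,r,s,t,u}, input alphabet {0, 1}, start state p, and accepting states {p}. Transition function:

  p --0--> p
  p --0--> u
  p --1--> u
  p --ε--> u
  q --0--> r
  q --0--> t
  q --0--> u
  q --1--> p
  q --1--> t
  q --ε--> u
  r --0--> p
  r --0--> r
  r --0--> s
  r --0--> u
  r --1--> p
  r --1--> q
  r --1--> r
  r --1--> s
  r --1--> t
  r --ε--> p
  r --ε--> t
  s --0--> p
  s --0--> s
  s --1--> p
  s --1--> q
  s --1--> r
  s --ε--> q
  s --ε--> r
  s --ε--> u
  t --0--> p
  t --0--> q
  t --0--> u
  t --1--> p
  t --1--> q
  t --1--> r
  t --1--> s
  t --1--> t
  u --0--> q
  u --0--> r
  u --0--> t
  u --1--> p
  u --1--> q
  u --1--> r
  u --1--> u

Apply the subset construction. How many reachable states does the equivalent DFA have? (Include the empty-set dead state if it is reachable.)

3

Start state of the DFA: {p,u} (ε-closure of the NFA start).
{p,u} --0--> {p,q,r,t,u}  [new]
{p,u} --1--> {p,q,r,t,u}  [seen]
{p,q,r,t,u} --0--> {p,q,r,s,t,u}  [new]
{p,q,r,t,u} --1--> {p,q,r,s,t,u}  [seen]
{p,q,r,s,t,u} --0--> {p,q,r,s,t,u}  [seen]
{p,q,r,s,t,u} --1--> {p,q,r,s,t,u}  [seen]
Reachable DFA states: {p,u}, {p,q,r,t,u}, {p,q,r,s,t,u}.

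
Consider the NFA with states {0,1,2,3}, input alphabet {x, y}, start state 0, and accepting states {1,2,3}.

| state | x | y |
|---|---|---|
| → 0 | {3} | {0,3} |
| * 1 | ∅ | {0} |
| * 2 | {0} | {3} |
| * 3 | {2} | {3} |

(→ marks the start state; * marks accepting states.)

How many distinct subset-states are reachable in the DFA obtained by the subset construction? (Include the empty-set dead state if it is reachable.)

Start state of the DFA: {0}.
{0} --x--> {3}  [new]
{0} --y--> {0,3}  [new]
{3} --x--> {2}  [new]
{3} --y--> {3}  [seen]
{0,3} --x--> {2,3}  [new]
{0,3} --y--> {0,3}  [seen]
{2} --x--> {0}  [seen]
{2} --y--> {3}  [seen]
{2,3} --x--> {0,2}  [new]
{2,3} --y--> {3}  [seen]
{0,2} --x--> {0,3}  [seen]
{0,2} --y--> {0,3}  [seen]
Reachable DFA states: {0}, {3}, {0,3}, {2}, {2,3}, {0,2}.

6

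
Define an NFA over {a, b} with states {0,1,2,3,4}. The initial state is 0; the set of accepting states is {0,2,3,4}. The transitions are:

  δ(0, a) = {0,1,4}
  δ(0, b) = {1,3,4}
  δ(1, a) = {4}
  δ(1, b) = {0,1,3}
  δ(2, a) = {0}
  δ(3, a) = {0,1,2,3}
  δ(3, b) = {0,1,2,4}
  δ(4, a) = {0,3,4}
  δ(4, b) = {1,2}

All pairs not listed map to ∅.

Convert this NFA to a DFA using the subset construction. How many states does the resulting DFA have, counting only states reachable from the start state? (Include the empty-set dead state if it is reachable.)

5

Start state of the DFA: {0}.
{0} --a--> {0,1,4}  [new]
{0} --b--> {1,3,4}  [new]
{0,1,4} --a--> {0,1,3,4}  [new]
{0,1,4} --b--> {0,1,2,3,4}  [new]
{1,3,4} --a--> {0,1,2,3,4}  [seen]
{1,3,4} --b--> {0,1,2,3,4}  [seen]
{0,1,3,4} --a--> {0,1,2,3,4}  [seen]
{0,1,3,4} --b--> {0,1,2,3,4}  [seen]
{0,1,2,3,4} --a--> {0,1,2,3,4}  [seen]
{0,1,2,3,4} --b--> {0,1,2,3,4}  [seen]
Reachable DFA states: {0}, {0,1,4}, {1,3,4}, {0,1,3,4}, {0,1,2,3,4}.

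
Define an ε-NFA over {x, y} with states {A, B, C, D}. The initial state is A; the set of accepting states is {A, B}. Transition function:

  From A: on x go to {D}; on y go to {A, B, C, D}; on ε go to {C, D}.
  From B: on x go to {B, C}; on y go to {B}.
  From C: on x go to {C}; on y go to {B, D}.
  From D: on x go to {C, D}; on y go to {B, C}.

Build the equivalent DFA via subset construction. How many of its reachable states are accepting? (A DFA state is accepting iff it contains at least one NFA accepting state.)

3

Start state of the DFA: {A, C, D} (ε-closure of the NFA start).
{A, C, D} --x--> {C, D}  [new]
{A, C, D} --y--> {A, B, C, D}  [new]
{C, D} --x--> {C, D}  [seen]
{C, D} --y--> {B, C, D}  [new]
{A, B, C, D} --x--> {B, C, D}  [seen]
{A, B, C, D} --y--> {A, B, C, D}  [seen]
{B, C, D} --x--> {B, C, D}  [seen]
{B, C, D} --y--> {B, C, D}  [seen]
Reachable DFA states: {A, C, D}, {C, D}, {A, B, C, D}, {B, C, D}.
Accepting DFA states (contain an NFA accepting state): {A, C, D}, {A, B, C, D}, {B, C, D}.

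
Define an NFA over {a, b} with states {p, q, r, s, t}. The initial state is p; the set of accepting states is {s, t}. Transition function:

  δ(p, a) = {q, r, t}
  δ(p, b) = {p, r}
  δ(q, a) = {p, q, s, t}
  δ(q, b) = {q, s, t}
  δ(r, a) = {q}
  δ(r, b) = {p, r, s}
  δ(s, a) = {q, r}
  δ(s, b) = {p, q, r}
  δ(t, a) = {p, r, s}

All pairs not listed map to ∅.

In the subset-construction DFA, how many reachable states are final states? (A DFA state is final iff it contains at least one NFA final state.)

Start state of the DFA: {p}.
{p} --a--> {q, r, t}  [new]
{p} --b--> {p, r}  [new]
{q, r, t} --a--> {p, q, r, s, t}  [new]
{q, r, t} --b--> {p, q, r, s, t}  [seen]
{p, r} --a--> {q, r, t}  [seen]
{p, r} --b--> {p, r, s}  [new]
{p, q, r, s, t} --a--> {p, q, r, s, t}  [seen]
{p, q, r, s, t} --b--> {p, q, r, s, t}  [seen]
{p, r, s} --a--> {q, r, t}  [seen]
{p, r, s} --b--> {p, q, r, s}  [new]
{p, q, r, s} --a--> {p, q, r, s, t}  [seen]
{p, q, r, s} --b--> {p, q, r, s, t}  [seen]
Reachable DFA states: {p}, {q, r, t}, {p, r}, {p, q, r, s, t}, {p, r, s}, {p, q, r, s}.
Accepting DFA states (contain an NFA accepting state): {q, r, t}, {p, q, r, s, t}, {p, r, s}, {p, q, r, s}.

4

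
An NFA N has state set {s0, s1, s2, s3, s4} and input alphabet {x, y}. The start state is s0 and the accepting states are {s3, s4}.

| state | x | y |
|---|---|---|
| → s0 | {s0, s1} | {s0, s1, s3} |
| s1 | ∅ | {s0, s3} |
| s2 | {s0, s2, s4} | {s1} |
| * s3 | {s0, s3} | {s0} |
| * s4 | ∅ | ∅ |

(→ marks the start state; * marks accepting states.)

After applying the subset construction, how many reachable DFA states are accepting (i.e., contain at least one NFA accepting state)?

1

Start state of the DFA: {s0}.
{s0} --x--> {s0, s1}  [new]
{s0} --y--> {s0, s1, s3}  [new]
{s0, s1} --x--> {s0, s1}  [seen]
{s0, s1} --y--> {s0, s1, s3}  [seen]
{s0, s1, s3} --x--> {s0, s1, s3}  [seen]
{s0, s1, s3} --y--> {s0, s1, s3}  [seen]
Reachable DFA states: {s0}, {s0, s1}, {s0, s1, s3}.
Accepting DFA states (contain an NFA accepting state): {s0, s1, s3}.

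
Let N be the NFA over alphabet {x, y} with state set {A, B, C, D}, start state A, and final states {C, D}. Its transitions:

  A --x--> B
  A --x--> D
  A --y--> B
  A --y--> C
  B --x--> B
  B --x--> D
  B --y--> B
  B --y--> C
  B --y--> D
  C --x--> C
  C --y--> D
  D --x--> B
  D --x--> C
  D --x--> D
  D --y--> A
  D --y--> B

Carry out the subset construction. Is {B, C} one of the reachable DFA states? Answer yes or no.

yes

Start state of the DFA: {A}.
{A} --x--> {B, D}  [new]
{A} --y--> {B, C}  [new]
{B, D} --x--> {B, C, D}  [new]
{B, D} --y--> {A, B, C, D}  [new]
{B, C} --x--> {B, C, D}  [seen]
{B, C} --y--> {B, C, D}  [seen]
{B, C, D} --x--> {B, C, D}  [seen]
{B, C, D} --y--> {A, B, C, D}  [seen]
{A, B, C, D} --x--> {B, C, D}  [seen]
{A, B, C, D} --y--> {A, B, C, D}  [seen]
Reachable DFA states: {A}, {B, D}, {B, C}, {B, C, D}, {A, B, C, D}.
{B, C} is among them.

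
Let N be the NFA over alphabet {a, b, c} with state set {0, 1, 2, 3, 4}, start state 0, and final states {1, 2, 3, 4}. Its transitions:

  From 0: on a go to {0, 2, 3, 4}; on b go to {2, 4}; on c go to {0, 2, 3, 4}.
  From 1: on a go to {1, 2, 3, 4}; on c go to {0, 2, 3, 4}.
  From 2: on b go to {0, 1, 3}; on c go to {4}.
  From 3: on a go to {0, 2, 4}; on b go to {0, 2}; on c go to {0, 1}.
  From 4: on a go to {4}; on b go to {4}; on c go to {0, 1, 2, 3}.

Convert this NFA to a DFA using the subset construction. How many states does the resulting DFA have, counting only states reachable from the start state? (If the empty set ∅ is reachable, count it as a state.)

8

Start state of the DFA: {0}.
{0} --a--> {0, 2, 3, 4}  [new]
{0} --b--> {2, 4}  [new]
{0} --c--> {0, 2, 3, 4}  [seen]
{0, 2, 3, 4} --a--> {0, 2, 3, 4}  [seen]
{0, 2, 3, 4} --b--> {0, 1, 2, 3, 4}  [new]
{0, 2, 3, 4} --c--> {0, 1, 2, 3, 4}  [seen]
{2, 4} --a--> {4}  [new]
{2, 4} --b--> {0, 1, 3, 4}  [new]
{2, 4} --c--> {0, 1, 2, 3, 4}  [seen]
{0, 1, 2, 3, 4} --a--> {0, 1, 2, 3, 4}  [seen]
{0, 1, 2, 3, 4} --b--> {0, 1, 2, 3, 4}  [seen]
{0, 1, 2, 3, 4} --c--> {0, 1, 2, 3, 4}  [seen]
{4} --a--> {4}  [seen]
{4} --b--> {4}  [seen]
{4} --c--> {0, 1, 2, 3}  [new]
{0, 1, 3, 4} --a--> {0, 1, 2, 3, 4}  [seen]
{0, 1, 3, 4} --b--> {0, 2, 4}  [new]
{0, 1, 3, 4} --c--> {0, 1, 2, 3, 4}  [seen]
{0, 1, 2, 3} --a--> {0, 1, 2, 3, 4}  [seen]
{0, 1, 2, 3} --b--> {0, 1, 2, 3, 4}  [seen]
{0, 1, 2, 3} --c--> {0, 1, 2, 3, 4}  [seen]
{0, 2, 4} --a--> {0, 2, 3, 4}  [seen]
{0, 2, 4} --b--> {0, 1, 2, 3, 4}  [seen]
{0, 2, 4} --c--> {0, 1, 2, 3, 4}  [seen]
Reachable DFA states: {0}, {0, 2, 3, 4}, {2, 4}, {0, 1, 2, 3, 4}, {4}, {0, 1, 3, 4}, {0, 1, 2, 3}, {0, 2, 4}.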